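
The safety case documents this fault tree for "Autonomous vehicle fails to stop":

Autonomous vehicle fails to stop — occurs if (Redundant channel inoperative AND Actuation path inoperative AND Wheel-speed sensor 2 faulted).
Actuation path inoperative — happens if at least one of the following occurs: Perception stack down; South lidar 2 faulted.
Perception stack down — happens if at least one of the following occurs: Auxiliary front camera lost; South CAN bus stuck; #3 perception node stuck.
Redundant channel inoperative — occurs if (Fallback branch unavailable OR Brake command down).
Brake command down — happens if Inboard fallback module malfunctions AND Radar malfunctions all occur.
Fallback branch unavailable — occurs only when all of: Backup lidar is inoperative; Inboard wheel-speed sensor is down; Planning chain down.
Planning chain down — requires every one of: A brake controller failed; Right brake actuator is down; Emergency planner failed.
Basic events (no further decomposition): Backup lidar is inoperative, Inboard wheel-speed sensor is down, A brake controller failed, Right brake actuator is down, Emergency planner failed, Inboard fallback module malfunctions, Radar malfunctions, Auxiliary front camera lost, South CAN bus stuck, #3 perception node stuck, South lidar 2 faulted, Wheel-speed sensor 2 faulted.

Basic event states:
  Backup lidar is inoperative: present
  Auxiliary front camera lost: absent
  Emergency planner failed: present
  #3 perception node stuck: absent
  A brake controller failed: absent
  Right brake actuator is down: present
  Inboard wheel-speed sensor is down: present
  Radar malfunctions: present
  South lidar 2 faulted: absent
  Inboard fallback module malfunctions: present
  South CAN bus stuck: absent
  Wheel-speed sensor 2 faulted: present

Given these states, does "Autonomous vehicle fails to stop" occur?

Planning chain down [AND]: A brake controller failed=not, Right brake actuator is down=occurs, Emergency planner failed=occurs → not all inputs occur → does not occur.
Fallback branch unavailable [AND]: Backup lidar is inoperative=occurs, Inboard wheel-speed sensor is down=occurs, Planning chain down=not → not all inputs occur → does not occur.
Brake command down [AND]: Inboard fallback module malfunctions=occurs, Radar malfunctions=occurs → all inputs occur → occurs.
Redundant channel inoperative [OR]: Fallback branch unavailable=not, Brake command down=occurs → at least one input occurs → occurs.
Perception stack down [OR]: Auxiliary front camera lost=not, South CAN bus stuck=not, #3 perception node stuck=not → no input occurs → does not occur.
Actuation path inoperative [OR]: Perception stack down=not, South lidar 2 faulted=not → no input occurs → does not occur.
Autonomous vehicle fails to stop [AND]: Redundant channel inoperative=occurs, Actuation path inoperative=not, Wheel-speed sensor 2 faulted=occurs → not all inputs occur → does not occur.

No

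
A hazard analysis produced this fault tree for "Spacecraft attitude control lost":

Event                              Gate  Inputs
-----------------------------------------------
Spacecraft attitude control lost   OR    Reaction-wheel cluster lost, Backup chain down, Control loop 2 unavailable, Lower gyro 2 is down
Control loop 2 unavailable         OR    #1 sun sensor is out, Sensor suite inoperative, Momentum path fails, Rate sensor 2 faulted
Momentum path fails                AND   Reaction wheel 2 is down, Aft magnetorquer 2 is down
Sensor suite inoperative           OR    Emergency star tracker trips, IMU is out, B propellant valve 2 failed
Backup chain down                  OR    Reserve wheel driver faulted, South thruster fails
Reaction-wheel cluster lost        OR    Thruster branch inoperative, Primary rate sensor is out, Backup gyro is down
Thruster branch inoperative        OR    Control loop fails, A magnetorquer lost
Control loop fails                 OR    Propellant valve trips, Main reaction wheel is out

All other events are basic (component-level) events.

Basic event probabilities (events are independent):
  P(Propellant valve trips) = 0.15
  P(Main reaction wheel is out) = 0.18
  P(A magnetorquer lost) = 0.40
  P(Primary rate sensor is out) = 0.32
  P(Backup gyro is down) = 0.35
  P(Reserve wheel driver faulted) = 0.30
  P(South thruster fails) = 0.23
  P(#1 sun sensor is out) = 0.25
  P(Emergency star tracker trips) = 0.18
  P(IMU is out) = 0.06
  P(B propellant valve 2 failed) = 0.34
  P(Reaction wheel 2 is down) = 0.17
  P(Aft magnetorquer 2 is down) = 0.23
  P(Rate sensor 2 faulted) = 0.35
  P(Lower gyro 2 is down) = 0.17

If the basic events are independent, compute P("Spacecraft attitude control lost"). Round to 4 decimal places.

P(Control loop fails) [OR] = 1 − (1−0.15) × (1−0.18) = 0.303000
P(Thruster branch inoperative) [OR] = 1 − (1−0.303000) × (1−0.40) = 0.581800
P(Reaction-wheel cluster lost) [OR] = 1 − (1−0.581800) × (1−0.32) × (1−0.35) = 0.815156
P(Backup chain down) [OR] = 1 − (1−0.30) × (1−0.23) = 0.461000
P(Sensor suite inoperative) [OR] = 1 − (1−0.18) × (1−0.06) × (1−0.34) = 0.491272
P(Momentum path fails) [AND] = 0.17 × 0.23 = 0.039100
P(Control loop 2 unavailable) [OR] = 1 − (1−0.25) × (1−0.491272) × (1−0.039100) × (1−0.35) = 0.761692
P(Spacecraft attitude control lost) [OR] = 1 − (1−0.815156) × (1−0.461000) × (1−0.761692) × (1−0.17) = 0.980293
Rounded to 4 decimal places: P(Spacecraft attitude control lost) ≈ 0.9803.

0.9803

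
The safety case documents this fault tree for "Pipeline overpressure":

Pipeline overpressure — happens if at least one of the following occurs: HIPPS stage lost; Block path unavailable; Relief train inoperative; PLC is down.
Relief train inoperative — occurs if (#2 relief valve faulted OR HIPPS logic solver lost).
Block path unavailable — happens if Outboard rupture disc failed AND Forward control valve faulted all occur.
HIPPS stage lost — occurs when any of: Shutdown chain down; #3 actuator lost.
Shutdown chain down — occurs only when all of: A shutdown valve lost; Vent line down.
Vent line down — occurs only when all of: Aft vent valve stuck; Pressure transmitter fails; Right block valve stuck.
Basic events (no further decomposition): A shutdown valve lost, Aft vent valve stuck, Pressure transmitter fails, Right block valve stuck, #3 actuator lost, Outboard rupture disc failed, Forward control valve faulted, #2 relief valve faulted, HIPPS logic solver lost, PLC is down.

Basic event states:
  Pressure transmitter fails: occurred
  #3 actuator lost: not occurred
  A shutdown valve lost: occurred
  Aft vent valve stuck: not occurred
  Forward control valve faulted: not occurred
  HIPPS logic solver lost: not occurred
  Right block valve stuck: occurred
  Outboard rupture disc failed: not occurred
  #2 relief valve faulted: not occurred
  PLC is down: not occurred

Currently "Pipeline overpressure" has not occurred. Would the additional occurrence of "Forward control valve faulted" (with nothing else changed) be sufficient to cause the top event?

Counterfactual: set "Forward control valve faulted" to occurred.
Vent line down [AND]: Aft vent valve stuck=not, Pressure transmitter fails=occurs, Right block valve stuck=occurs → not all inputs occur → does not occur.
Shutdown chain down [AND]: A shutdown valve lost=occurs, Vent line down=not → not all inputs occur → does not occur.
HIPPS stage lost [OR]: Shutdown chain down=not, #3 actuator lost=not → no input occurs → does not occur.
Block path unavailable [AND]: Outboard rupture disc failed=not, Forward control valve faulted=occurs → not all inputs occur → does not occur.
Relief train inoperative [OR]: #2 relief valve faulted=not, HIPPS logic solver lost=not → no input occurs → does not occur.
Pipeline overpressure [OR]: HIPPS stage lost=not, Block path unavailable=not, Relief train inoperative=not, PLC is down=not → no input occurs → does not occur.

No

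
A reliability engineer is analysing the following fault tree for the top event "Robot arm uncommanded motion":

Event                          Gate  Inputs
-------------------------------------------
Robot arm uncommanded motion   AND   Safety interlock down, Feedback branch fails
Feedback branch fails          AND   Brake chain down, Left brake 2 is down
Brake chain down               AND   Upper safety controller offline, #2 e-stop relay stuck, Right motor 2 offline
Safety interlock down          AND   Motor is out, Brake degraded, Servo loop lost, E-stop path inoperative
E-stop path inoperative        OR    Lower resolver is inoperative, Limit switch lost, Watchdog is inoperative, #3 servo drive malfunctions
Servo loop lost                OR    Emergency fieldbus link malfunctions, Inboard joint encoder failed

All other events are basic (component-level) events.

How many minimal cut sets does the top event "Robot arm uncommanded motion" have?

8

Servo loop lost [OR]: union of children's cut sets → 2 cut set(s).
E-stop path inoperative [OR]: union of children's cut sets → 4 cut set(s).
Safety interlock down [AND]: one cut set from each child combined → 1 × 1 × 2 × 4 = 8 cut set(s).
Brake chain down [AND]: one cut set from each child combined → 1 × 1 × 1 = 1 cut set(s).
Feedback branch fails [AND]: one cut set from each child combined → 1 × 1 = 1 cut set(s).
Robot arm uncommanded motion [AND]: one cut set from each child combined → 8 × 1 = 8 cut set(s).
Minimal cut sets: {#2 e-stop relay stuck, Brake degraded, Emergency fieldbus link malfunctions, Left brake 2 is down, Lower resolver is inoperative, Motor is out, Right motor 2 offline, Upper safety controller offline}; {#2 e-stop relay stuck, Brake degraded, Emergency fieldbus link malfunctions, Left brake 2 is down, Limit switch lost, Motor is out, Right motor 2 offline, Upper safety controller offline}; {#2 e-stop relay stuck, Brake degraded, Emergency fieldbus link malfunctions, Left brake 2 is down, Motor is out, Right motor 2 offline, Upper safety controller offline, Watchdog is inoperative}; {#2 e-stop relay stuck, #3 servo drive malfunctions, Brake degraded, Emergency fieldbus link malfunctions, Left brake 2 is down, Motor is out, Right motor 2 offline, Upper safety controller offline}; {#2 e-stop relay stuck, Brake degraded, Inboard joint encoder failed, Left brake 2 is down, Lower resolver is inoperative, Motor is out, Right motor 2 offline, Upper safety controller offline}; {#2 e-stop relay stuck, Brake degraded, Inboard joint encoder failed, Left brake 2 is down, Limit switch lost, Motor is out, Right motor 2 offline, Upper safety controller offline}; {#2 e-stop relay stuck, Brake degraded, Inboard joint encoder failed, Left brake 2 is down, Motor is out, Right motor 2 offline, Upper safety controller offline, Watchdog is inoperative}; {#2 e-stop relay stuck, #3 servo drive malfunctions, Brake degraded, Inboard joint encoder failed, Left brake 2 is down, Motor is out, Right motor 2 offline, Upper safety controller offline}.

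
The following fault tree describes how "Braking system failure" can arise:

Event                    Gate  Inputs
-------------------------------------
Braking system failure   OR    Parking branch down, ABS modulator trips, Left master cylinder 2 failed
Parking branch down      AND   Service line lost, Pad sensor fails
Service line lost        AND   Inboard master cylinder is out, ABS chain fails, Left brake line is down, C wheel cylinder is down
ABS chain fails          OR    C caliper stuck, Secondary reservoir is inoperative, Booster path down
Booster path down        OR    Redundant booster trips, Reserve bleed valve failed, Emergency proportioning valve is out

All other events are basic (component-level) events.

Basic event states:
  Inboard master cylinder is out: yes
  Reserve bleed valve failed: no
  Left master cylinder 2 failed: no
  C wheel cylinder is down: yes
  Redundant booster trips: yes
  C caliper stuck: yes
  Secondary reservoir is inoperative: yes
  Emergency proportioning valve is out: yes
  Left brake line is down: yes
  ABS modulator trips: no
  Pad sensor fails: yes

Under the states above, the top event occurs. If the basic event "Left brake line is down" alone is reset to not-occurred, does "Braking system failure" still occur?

Counterfactual: set "Left brake line is down" to not occurred.
Booster path down [OR]: Redundant booster trips=occurs, Reserve bleed valve failed=not, Emergency proportioning valve is out=occurs → at least one input occurs → occurs.
ABS chain fails [OR]: C caliper stuck=occurs, Secondary reservoir is inoperative=occurs, Booster path down=occurs → at least one input occurs → occurs.
Service line lost [AND]: Inboard master cylinder is out=occurs, ABS chain fails=occurs, Left brake line is down=not, C wheel cylinder is down=occurs → not all inputs occur → does not occur.
Parking branch down [AND]: Service line lost=not, Pad sensor fails=occurs → not all inputs occur → does not occur.
Braking system failure [OR]: Parking branch down=not, ABS modulator trips=not, Left master cylinder 2 failed=not → no input occurs → does not occur.

No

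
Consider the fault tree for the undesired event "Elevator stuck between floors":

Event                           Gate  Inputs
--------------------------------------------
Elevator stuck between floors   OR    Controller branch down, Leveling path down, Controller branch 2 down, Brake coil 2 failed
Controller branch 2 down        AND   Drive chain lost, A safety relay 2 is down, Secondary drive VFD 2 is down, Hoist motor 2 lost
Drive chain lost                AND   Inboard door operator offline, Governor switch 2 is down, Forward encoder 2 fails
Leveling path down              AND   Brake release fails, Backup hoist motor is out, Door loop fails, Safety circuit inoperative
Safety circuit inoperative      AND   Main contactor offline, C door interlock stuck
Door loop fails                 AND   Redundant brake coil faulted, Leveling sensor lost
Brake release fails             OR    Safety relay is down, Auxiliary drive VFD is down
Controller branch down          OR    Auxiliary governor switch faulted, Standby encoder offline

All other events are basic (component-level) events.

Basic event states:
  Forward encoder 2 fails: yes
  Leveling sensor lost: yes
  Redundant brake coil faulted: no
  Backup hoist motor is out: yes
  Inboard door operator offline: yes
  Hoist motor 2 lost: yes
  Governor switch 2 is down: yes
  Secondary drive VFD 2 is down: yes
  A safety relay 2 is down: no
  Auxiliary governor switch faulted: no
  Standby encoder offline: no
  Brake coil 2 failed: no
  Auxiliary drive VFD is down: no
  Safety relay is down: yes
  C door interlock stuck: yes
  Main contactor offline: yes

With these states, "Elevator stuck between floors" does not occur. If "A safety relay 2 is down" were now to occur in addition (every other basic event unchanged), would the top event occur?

Counterfactual: set "A safety relay 2 is down" to occurred.
Controller branch down [OR]: Auxiliary governor switch faulted=not, Standby encoder offline=not → no input occurs → does not occur.
Brake release fails [OR]: Safety relay is down=occurs, Auxiliary drive VFD is down=not → at least one input occurs → occurs.
Door loop fails [AND]: Redundant brake coil faulted=not, Leveling sensor lost=occurs → not all inputs occur → does not occur.
Safety circuit inoperative [AND]: Main contactor offline=occurs, C door interlock stuck=occurs → all inputs occur → occurs.
Leveling path down [AND]: Brake release fails=occurs, Backup hoist motor is out=occurs, Door loop fails=not, Safety circuit inoperative=occurs → not all inputs occur → does not occur.
Drive chain lost [AND]: Inboard door operator offline=occurs, Governor switch 2 is down=occurs, Forward encoder 2 fails=occurs → all inputs occur → occurs.
Controller branch 2 down [AND]: Drive chain lost=occurs, A safety relay 2 is down=occurs, Secondary drive VFD 2 is down=occurs, Hoist motor 2 lost=occurs → all inputs occur → occurs.
Elevator stuck between floors [OR]: Controller branch down=not, Leveling path down=not, Controller branch 2 down=occurs, Brake coil 2 failed=not → at least one input occurs → occurs.

Yes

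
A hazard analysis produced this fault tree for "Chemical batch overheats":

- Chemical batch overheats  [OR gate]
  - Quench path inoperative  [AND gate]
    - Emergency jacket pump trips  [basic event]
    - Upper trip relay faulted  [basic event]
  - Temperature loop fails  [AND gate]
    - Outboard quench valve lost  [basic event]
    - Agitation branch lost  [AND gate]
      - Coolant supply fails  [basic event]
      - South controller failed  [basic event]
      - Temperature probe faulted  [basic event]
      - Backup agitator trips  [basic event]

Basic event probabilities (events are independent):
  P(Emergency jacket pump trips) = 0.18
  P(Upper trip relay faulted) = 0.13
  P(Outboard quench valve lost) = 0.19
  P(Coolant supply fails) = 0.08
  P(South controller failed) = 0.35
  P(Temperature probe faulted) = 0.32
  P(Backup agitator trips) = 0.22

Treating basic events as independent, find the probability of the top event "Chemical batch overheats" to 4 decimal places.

P(Quench path inoperative) [AND] = 0.18 × 0.13 = 0.023400
P(Agitation branch lost) [AND] = 0.08 × 0.35 × 0.32 × 0.22 = 0.001971
P(Temperature loop fails) [AND] = 0.19 × 0.001971 = 0.000374
P(Chemical batch overheats) [OR] = 1 − (1−0.023400) × (1−0.000374) = 0.023765
Rounded to 4 decimal places: P(Chemical batch overheats) ≈ 0.0238.

0.0238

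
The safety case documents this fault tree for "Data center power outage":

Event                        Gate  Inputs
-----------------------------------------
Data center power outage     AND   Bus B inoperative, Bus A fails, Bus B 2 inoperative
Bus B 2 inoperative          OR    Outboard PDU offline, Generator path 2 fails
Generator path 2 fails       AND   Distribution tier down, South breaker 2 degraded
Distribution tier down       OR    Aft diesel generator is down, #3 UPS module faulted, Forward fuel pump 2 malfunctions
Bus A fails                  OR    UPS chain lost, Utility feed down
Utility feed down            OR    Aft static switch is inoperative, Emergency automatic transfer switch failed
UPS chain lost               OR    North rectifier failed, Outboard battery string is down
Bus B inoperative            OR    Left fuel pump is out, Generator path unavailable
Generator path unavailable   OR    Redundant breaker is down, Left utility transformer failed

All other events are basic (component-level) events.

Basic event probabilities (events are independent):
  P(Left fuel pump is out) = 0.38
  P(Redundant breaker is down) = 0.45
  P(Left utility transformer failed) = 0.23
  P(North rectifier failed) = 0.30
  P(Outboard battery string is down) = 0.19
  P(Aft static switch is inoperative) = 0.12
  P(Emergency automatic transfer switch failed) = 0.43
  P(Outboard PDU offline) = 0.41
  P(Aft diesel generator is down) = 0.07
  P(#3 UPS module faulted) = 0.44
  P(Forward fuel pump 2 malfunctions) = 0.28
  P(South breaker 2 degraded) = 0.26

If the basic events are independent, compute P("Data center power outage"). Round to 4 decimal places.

0.2670

P(Generator path unavailable) [OR] = 1 − (1−0.45) × (1−0.23) = 0.576500
P(Bus B inoperative) [OR] = 1 − (1−0.38) × (1−0.576500) = 0.737430
P(UPS chain lost) [OR] = 1 − (1−0.30) × (1−0.19) = 0.433000
P(Utility feed down) [OR] = 1 − (1−0.12) × (1−0.43) = 0.498400
P(Bus A fails) [OR] = 1 − (1−0.433000) × (1−0.498400) = 0.715593
P(Distribution tier down) [OR] = 1 − (1−0.07) × (1−0.44) × (1−0.28) = 0.625024
P(Generator path 2 fails) [AND] = 0.625024 × 0.26 = 0.162506
P(Bus B 2 inoperative) [OR] = 1 − (1−0.41) × (1−0.162506) = 0.505879
P(Data center power outage) [AND] = 0.737430 × 0.715593 × 0.505879 = 0.266952
Rounded to 4 decimal places: P(Data center power outage) ≈ 0.2670.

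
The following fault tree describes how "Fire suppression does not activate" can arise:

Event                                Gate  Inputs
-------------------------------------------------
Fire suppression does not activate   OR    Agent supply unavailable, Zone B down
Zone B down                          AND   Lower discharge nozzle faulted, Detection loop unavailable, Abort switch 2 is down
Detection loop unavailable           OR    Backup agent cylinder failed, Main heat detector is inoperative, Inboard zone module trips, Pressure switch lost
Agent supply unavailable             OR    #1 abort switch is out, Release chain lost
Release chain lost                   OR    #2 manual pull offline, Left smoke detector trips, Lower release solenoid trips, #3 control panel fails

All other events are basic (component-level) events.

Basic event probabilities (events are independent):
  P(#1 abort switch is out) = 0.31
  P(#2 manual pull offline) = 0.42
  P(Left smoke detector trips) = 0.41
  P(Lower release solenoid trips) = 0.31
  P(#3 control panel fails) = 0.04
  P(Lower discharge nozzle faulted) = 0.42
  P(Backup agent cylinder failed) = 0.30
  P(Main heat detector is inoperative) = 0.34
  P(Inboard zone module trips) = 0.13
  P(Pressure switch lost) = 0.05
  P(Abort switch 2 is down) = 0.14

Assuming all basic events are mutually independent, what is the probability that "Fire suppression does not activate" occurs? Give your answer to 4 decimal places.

0.8493

P(Release chain lost) [OR] = 1 − (1−0.42) × (1−0.41) × (1−0.31) × (1−0.04) = 0.773327
P(Agent supply unavailable) [OR] = 1 − (1−0.31) × (1−0.773327) = 0.843596
P(Detection loop unavailable) [OR] = 1 − (1−0.30) × (1−0.34) × (1−0.13) × (1−0.05) = 0.618157
P(Zone B down) [AND] = 0.42 × 0.618157 × 0.14 = 0.036348
P(Fire suppression does not activate) [OR] = 1 − (1−0.843596) × (1−0.036348) = 0.849281
Rounded to 4 decimal places: P(Fire suppression does not activate) ≈ 0.8493.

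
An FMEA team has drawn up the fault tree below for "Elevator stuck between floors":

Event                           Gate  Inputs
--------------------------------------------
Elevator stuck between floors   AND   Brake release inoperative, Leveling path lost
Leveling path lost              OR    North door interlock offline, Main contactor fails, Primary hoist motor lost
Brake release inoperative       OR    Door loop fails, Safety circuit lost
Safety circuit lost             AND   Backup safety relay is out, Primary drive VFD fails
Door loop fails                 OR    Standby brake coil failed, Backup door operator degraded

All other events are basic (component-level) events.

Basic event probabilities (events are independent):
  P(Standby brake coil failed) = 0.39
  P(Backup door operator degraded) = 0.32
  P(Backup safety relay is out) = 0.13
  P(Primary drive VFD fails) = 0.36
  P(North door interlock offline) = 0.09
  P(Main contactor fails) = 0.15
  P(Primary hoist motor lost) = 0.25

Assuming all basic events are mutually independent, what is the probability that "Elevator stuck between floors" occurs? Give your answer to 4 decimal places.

0.2539

P(Door loop fails) [OR] = 1 − (1−0.39) × (1−0.32) = 0.585200
P(Safety circuit lost) [AND] = 0.13 × 0.36 = 0.046800
P(Brake release inoperative) [OR] = 1 − (1−0.585200) × (1−0.046800) = 0.604613
P(Leveling path lost) [OR] = 1 − (1−0.09) × (1−0.15) × (1−0.25) = 0.419875
P(Elevator stuck between floors) [AND] = 0.604613 × 0.419875 = 0.253862
Rounded to 4 decimal places: P(Elevator stuck between floors) ≈ 0.2539.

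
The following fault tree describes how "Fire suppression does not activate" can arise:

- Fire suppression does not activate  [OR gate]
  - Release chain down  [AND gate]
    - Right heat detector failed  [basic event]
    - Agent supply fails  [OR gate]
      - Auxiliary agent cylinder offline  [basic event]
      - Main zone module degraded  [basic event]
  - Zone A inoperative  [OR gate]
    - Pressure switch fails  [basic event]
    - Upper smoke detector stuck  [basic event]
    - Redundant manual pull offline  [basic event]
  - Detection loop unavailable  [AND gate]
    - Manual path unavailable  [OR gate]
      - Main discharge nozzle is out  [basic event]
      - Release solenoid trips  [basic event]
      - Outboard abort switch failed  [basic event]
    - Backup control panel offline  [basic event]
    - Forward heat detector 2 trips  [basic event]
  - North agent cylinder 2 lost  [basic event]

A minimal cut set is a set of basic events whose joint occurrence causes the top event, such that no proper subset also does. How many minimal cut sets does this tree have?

9

Agent supply fails [OR]: union of children's cut sets → 2 cut set(s).
Release chain down [AND]: one cut set from each child combined → 1 × 2 = 2 cut set(s).
Zone A inoperative [OR]: union of children's cut sets → 3 cut set(s).
Manual path unavailable [OR]: union of children's cut sets → 3 cut set(s).
Detection loop unavailable [AND]: one cut set from each child combined → 3 × 1 × 1 = 3 cut set(s).
Fire suppression does not activate [OR]: union of children's cut sets → 9 cut set(s).
Minimal cut sets: {Auxiliary agent cylinder offline, Right heat detector failed}; {Main zone module degraded, Right heat detector failed}; {Pressure switch fails}; {Upper smoke detector stuck}; {Redundant manual pull offline}; {Backup control panel offline, Forward heat detector 2 trips, Main discharge nozzle is out}; {Backup control panel offline, Forward heat detector 2 trips, Release solenoid trips}; {Backup control panel offline, Forward heat detector 2 trips, Outboard abort switch failed}; {North agent cylinder 2 lost}.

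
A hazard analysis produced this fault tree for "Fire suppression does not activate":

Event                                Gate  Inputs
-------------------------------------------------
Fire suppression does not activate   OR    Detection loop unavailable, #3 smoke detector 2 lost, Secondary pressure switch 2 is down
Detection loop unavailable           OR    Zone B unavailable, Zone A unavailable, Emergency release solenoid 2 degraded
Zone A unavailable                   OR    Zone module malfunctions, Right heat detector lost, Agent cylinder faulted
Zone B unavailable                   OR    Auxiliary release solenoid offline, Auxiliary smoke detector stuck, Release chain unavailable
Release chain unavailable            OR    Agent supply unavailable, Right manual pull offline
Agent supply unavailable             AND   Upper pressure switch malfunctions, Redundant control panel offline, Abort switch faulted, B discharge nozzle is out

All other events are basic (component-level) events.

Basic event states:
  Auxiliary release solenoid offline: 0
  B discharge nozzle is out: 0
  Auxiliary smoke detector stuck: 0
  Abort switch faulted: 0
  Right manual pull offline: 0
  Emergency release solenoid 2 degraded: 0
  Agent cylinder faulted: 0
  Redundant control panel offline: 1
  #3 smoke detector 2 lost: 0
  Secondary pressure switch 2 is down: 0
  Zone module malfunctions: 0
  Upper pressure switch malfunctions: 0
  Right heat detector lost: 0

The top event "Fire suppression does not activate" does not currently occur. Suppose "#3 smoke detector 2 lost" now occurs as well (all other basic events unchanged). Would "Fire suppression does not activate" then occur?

Counterfactual: set "#3 smoke detector 2 lost" to occurred.
Agent supply unavailable [AND]: Upper pressure switch malfunctions=not, Redundant control panel offline=occurs, Abort switch faulted=not, B discharge nozzle is out=not → not all inputs occur → does not occur.
Release chain unavailable [OR]: Agent supply unavailable=not, Right manual pull offline=not → no input occurs → does not occur.
Zone B unavailable [OR]: Auxiliary release solenoid offline=not, Auxiliary smoke detector stuck=not, Release chain unavailable=not → no input occurs → does not occur.
Zone A unavailable [OR]: Zone module malfunctions=not, Right heat detector lost=not, Agent cylinder faulted=not → no input occurs → does not occur.
Detection loop unavailable [OR]: Zone B unavailable=not, Zone A unavailable=not, Emergency release solenoid 2 degraded=not → no input occurs → does not occur.
Fire suppression does not activate [OR]: Detection loop unavailable=not, #3 smoke detector 2 lost=occurs, Secondary pressure switch 2 is down=not → at least one input occurs → occurs.

Yes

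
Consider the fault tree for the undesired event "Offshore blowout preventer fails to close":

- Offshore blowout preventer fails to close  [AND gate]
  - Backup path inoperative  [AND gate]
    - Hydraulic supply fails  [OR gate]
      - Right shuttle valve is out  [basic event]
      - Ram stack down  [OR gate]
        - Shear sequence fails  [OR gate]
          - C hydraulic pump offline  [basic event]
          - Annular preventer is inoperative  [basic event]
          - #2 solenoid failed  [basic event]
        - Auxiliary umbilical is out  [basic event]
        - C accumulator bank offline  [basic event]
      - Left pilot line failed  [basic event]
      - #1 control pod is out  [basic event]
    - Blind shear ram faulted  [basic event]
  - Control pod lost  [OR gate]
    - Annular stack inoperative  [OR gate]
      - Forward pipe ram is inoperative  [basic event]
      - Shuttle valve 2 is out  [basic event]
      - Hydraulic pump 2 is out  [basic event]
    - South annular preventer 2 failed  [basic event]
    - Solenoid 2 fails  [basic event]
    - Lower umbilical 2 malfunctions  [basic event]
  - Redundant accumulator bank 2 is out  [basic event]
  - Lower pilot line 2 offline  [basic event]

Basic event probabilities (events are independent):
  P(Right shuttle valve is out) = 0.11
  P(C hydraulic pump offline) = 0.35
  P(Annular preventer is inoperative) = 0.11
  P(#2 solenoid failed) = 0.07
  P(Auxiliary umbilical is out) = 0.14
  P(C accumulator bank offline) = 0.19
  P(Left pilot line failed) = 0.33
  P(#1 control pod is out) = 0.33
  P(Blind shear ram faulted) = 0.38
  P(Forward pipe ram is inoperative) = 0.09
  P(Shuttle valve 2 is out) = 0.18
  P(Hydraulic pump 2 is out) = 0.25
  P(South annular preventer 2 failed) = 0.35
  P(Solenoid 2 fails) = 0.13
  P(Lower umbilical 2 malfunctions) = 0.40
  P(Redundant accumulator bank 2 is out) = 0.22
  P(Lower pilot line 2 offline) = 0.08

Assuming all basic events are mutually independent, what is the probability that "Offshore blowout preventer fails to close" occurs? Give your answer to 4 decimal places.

0.0046

P(Shear sequence fails) [OR] = 1 − (1−0.35) × (1−0.11) × (1−0.07) = 0.461995
P(Ram stack down) [OR] = 1 − (1−0.461995) × (1−0.14) × (1−0.19) = 0.625226
P(Hydraulic supply fails) [OR] = 1 − (1−0.11) × (1−0.625226) × (1−0.33) × (1−0.33) = 0.850270
P(Backup path inoperative) [AND] = 0.850270 × 0.38 = 0.323103
P(Annular stack inoperative) [OR] = 1 − (1−0.09) × (1−0.18) × (1−0.25) = 0.440350
P(Control pod lost) [OR] = 1 − (1−0.440350) × (1−0.35) × (1−0.13) × (1−0.40) = 0.810111
P(Offshore blowout preventer fails to close) [AND] = 0.323103 × 0.810111 × 0.22 × 0.08 = 0.004607
Rounded to 4 decimal places: P(Offshore blowout preventer fails to close) ≈ 0.0046.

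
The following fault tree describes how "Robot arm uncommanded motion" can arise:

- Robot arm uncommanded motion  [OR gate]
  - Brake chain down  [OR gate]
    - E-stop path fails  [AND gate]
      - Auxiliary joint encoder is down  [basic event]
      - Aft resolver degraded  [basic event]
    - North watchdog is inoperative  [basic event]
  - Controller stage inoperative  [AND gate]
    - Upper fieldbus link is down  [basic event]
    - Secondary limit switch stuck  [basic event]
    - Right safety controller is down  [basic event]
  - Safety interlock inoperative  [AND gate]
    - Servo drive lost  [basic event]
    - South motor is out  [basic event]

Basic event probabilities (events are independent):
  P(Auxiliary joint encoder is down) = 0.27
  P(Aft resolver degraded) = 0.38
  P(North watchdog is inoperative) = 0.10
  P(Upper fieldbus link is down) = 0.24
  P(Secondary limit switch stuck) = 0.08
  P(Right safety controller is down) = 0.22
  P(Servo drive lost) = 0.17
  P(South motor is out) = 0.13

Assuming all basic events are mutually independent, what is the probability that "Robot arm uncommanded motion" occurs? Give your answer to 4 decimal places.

0.2135

P(E-stop path fails) [AND] = 0.27 × 0.38 = 0.102600
P(Brake chain down) [OR] = 1 − (1−0.102600) × (1−0.10) = 0.192340
P(Controller stage inoperative) [AND] = 0.24 × 0.08 × 0.22 = 0.004224
P(Safety interlock inoperative) [AND] = 0.17 × 0.13 = 0.022100
P(Robot arm uncommanded motion) [OR] = 1 − (1−0.192340) × (1−0.004224) × (1−0.022100) = 0.213525
Rounded to 4 decimal places: P(Robot arm uncommanded motion) ≈ 0.2135.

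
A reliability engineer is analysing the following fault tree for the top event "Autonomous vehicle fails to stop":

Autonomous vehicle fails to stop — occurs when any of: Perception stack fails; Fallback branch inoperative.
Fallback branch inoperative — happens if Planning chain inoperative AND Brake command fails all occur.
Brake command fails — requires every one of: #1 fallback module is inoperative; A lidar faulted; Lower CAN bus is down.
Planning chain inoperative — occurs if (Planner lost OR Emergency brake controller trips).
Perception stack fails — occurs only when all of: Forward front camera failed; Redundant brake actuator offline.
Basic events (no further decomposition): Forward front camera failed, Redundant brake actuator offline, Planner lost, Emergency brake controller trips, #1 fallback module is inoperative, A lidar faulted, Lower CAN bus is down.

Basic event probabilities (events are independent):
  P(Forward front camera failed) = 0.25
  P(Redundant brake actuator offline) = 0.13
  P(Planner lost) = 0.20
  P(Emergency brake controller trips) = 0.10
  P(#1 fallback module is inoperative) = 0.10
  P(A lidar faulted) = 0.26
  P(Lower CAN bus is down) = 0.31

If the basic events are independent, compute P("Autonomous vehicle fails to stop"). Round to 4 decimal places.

0.0347

P(Perception stack fails) [AND] = 0.25 × 0.13 = 0.032500
P(Planning chain inoperative) [OR] = 1 − (1−0.20) × (1−0.10) = 0.280000
P(Brake command fails) [AND] = 0.10 × 0.26 × 0.31 = 0.008060
P(Fallback branch inoperative) [AND] = 0.280000 × 0.008060 = 0.002257
P(Autonomous vehicle fails to stop) [OR] = 1 − (1−0.032500) × (1−0.002257) = 0.034684
Rounded to 4 decimal places: P(Autonomous vehicle fails to stop) ≈ 0.0347.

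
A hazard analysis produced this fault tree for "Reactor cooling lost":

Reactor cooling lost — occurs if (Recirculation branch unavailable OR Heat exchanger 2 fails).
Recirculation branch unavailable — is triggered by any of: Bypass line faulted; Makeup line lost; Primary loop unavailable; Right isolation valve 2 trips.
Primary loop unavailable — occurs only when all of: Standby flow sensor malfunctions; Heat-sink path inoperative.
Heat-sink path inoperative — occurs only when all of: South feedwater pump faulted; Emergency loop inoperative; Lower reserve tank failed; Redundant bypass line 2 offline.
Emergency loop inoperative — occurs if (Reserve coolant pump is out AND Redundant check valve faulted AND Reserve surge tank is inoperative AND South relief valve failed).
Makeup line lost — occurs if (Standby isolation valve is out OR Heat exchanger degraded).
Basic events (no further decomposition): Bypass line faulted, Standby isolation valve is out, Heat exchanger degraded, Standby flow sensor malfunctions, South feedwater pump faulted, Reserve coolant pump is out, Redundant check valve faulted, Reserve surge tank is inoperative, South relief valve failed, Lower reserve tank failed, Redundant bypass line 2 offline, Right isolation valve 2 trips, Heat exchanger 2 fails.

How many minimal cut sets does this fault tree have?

6

Makeup line lost [OR]: union of children's cut sets → 2 cut set(s).
Emergency loop inoperative [AND]: one cut set from each child combined → 1 × 1 × 1 × 1 = 1 cut set(s).
Heat-sink path inoperative [AND]: one cut set from each child combined → 1 × 1 × 1 × 1 = 1 cut set(s).
Primary loop unavailable [AND]: one cut set from each child combined → 1 × 1 = 1 cut set(s).
Recirculation branch unavailable [OR]: union of children's cut sets → 5 cut set(s).
Reactor cooling lost [OR]: union of children's cut sets → 6 cut set(s).
Minimal cut sets: {Bypass line faulted}; {Standby isolation valve is out}; {Heat exchanger degraded}; {Lower reserve tank failed, Redundant bypass line 2 offline, Redundant check valve faulted, Reserve coolant pump is out, Reserve surge tank is inoperative, South feedwater pump faulted, South relief valve failed, Standby flow sensor malfunctions}; {Right isolation valve 2 trips}; {Heat exchanger 2 fails}.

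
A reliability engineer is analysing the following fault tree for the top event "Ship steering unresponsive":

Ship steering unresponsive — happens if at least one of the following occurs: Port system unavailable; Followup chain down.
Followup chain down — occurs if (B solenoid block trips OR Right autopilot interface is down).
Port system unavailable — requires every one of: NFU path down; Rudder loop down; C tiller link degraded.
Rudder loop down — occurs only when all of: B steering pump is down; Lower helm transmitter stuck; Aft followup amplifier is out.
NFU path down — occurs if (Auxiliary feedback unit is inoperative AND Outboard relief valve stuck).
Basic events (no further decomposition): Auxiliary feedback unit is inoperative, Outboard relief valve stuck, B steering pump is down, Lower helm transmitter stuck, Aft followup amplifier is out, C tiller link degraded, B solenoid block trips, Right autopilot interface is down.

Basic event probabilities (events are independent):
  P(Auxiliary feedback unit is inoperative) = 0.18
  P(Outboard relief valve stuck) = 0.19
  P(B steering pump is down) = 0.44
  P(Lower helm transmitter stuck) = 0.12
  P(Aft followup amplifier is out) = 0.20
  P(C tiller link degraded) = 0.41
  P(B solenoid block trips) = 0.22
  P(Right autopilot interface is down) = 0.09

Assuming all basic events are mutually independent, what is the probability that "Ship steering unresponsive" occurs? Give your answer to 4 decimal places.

0.2903

P(NFU path down) [AND] = 0.18 × 0.19 = 0.034200
P(Rudder loop down) [AND] = 0.44 × 0.12 × 0.20 = 0.010560
P(Port system unavailable) [AND] = 0.034200 × 0.010560 × 0.41 = 0.000148
P(Followup chain down) [OR] = 1 − (1−0.22) × (1−0.09) = 0.290200
P(Ship steering unresponsive) [OR] = 1 − (1−0.000148) × (1−0.290200) = 0.290305
Rounded to 4 decimal places: P(Ship steering unresponsive) ≈ 0.2903.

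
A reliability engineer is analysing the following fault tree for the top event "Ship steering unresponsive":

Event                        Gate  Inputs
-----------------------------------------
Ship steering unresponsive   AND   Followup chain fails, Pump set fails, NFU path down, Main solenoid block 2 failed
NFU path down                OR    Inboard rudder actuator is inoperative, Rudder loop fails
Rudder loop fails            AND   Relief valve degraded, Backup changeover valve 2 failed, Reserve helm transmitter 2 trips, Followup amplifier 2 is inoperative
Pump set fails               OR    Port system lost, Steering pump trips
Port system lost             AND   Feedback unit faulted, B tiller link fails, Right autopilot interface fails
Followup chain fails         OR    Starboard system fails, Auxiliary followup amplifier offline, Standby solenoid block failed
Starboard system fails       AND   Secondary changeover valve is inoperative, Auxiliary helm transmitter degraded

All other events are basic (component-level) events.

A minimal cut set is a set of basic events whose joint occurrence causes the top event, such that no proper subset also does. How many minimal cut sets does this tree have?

12

Starboard system fails [AND]: one cut set from each child combined → 1 × 1 = 1 cut set(s).
Followup chain fails [OR]: union of children's cut sets → 3 cut set(s).
Port system lost [AND]: one cut set from each child combined → 1 × 1 × 1 = 1 cut set(s).
Pump set fails [OR]: union of children's cut sets → 2 cut set(s).
Rudder loop fails [AND]: one cut set from each child combined → 1 × 1 × 1 × 1 = 1 cut set(s).
NFU path down [OR]: union of children's cut sets → 2 cut set(s).
Ship steering unresponsive [AND]: one cut set from each child combined → 3 × 2 × 2 × 1 = 12 cut set(s).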